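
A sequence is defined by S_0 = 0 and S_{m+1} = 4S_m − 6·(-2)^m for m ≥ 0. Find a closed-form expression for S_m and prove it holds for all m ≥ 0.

Claim: S_m = -4^m + (-2)^m.

Base case: S_0 = 0, and -4^0 + (-2)^0 = -1 + 1 = 0.
Assume S_r = -4^r + (-2)^r for some r ≥ 0.
Then S_{r+1} = 4S_r − 6·(-2)^r = 4·(-4^r + (-2)^r) − 6·(-2)^r = -4^{r+1} + 4·(-2)^r − 6·(-2)^r = -4^{r+1} − 2·(-2)^r = -4^{r+1} + (-2)^{r+1}.
By induction, S_m = -4^m + (-2)^m for all m ≥ 0.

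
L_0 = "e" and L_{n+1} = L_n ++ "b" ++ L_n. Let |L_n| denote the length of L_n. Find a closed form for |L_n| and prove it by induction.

Claim: |L_n| = 2^{n+1} − 1.

Base case: |L_0| = 1, and 2^{0+1} − 1 = 1.
Assume |L_j| = 2^{j+1} − 1.
Then |L_{j+1}| = |L_j| + 1 + |L_j| = 2|L_j| + 1 = 2(2^{j+1} − 1) + 1 = 2^{j+2} − 2 + 1 = 2^{j+2} − 1.
Hence |L_n| = 2^{n+1} − 1 for every n ≥ 0, by induction.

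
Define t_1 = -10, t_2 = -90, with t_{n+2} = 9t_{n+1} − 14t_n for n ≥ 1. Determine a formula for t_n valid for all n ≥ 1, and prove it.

Claim: t_n = 2·2^n − 2·7^n.

Base cases: t_1 = -10 and 2·2^1 − 2·7^1 = -10; t_2 = -90 and 2·2^2 − 2·7^2 = -90.
Assume t_j = 2·2^j − 2·7^j for all 1 ≤ j ≤ r, where r ≥ 2.
Then t_{r+1} = 9t_r − 14t_{r−1} = 9·(2·2^r − 2·7^r) − 14·(2·2^{r−1} − 2·7^{r−1}) = 2·(9·2 − 14)2^{r−1} − 2·(9·7 − 14)7^{r−1} = 8·2^{r−1} − 98·7^{r−1} = 2·2^{r+1} − 2·7^{r+1}.
This completes the inductive step, so t_n = 2·2^n − 2·7^n for all n ≥ 1.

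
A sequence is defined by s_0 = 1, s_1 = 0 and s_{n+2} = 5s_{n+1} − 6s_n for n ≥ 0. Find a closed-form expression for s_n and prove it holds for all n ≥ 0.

Claim: s_n = 3·2^n − 2·3^n.

Base cases: s_0 = 1 and 3·2^0 − 2·3^0 = 1; s_1 = 0 and 3·2^1 − 2·3^1 = 0.
Assume s_i = 3·2^i − 2·3^i for all 0 ≤ i ≤ j, where j ≥ 1.
Then s_{j+1} = 5s_j − 6s_{j−1} = 5·(3·2^j − 2·3^j) − 6·(3·2^{j−1} − 2·3^{j−1}) = 3·(5·2 − 6)2^{j−1} − 2·(5·3 − 6)3^{j−1} = 12·2^{j−1} − 18·3^{j−1} = 3·2^{j+1} − 2·3^{j+1}.
Hence s_n = 3·2^n − 2·3^n for every n ≥ 0, by strong induction.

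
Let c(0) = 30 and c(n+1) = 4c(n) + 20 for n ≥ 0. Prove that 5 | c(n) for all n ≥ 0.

Base case: c(0) = 30 = 5·6, so 5 | c(0).
Assume 5 | c(r), so c(r) = 5t for some integer t.
Then c(r+1) = 4c(r) + 20 = 4·(5t) + 20 = 5(4t + 4), so 5 | c(r+1).
By induction, 5 | c(n) for all n ≥ 0.

5 | c(n)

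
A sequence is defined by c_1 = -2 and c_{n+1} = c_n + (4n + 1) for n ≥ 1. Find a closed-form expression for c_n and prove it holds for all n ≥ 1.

Claim: c_n = 2n^2 − n − 3.

Base case: c_1 = -2, and 2·1^2 − 1 − 3 = -2.
Assume c_j = 2j^2 − j − 3.
Then c_{j+1} = c_j + (4j + 1) = (2j^2 − j − 3) + (4j + 1) = 2j^2 + 3j − 2,
and 2·(j+1)^2 − (j+1) − 3 = 2j^2 + 3j − 2.
This completes the inductive step, so c_n = 2n^2 − n − 3 for all n ≥ 1.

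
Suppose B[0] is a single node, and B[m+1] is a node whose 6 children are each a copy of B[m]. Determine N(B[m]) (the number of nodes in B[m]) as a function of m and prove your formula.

Claim: N(B[m]) = (6^{m+1} − 1)/5.

Base case: N(B[0]) = 1, and (6^{0+1} − 1)/5 = 1.
Assume N(B[r]) = (6^{r+1} − 1)/5.
Then N(B[r+1]) = 1 + 6N(B[r]) = 1 + 6·(6^{r+1} − 1)/5 = 1 + (6^{r+2} − 6)/5 = (5 + 6^{r+2} − 6)/5 = (6^{r+2} − 1)/5.
This completes the inductive step, so N(B[m]) = (6^{m+1} − 1)/5 for all m ≥ 0.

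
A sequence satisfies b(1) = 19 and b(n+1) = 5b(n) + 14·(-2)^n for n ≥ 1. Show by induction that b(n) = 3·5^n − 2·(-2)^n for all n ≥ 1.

Base case: b(1) = 19, and 3·5^1 − 2·(-2)^1 = 15 + 4 = 19.
Assume b(r) = 3·5^r − 2·(-2)^r for some r ≥ 1.
Then b(r+1) = 5b(r) + 14·(-2)^r = 5·(3·5^r − 2·(-2)^r) + 14·(-2)^r = 3·5^{r+1} − 10·(-2)^r + 14·(-2)^r = 3·5^{r+1} + 4·(-2)^r = 3·5^{r+1} − 2·(-2)^{r+1}.
By induction, b(n) = 3·5^n − 2·(-2)^n for all n ≥ 1.

b(n) = 3·5^n − 2·(-2)^n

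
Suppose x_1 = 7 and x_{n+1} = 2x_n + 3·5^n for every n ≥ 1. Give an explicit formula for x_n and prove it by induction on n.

Claim: x_n = 2^n + 5^n.

Base case: x_1 = 7, and 2^1 + 5^1 = 2 + 5 = 7.
Assume x_j = 2^j + 5^j for some j ≥ 1.
Then x_{j+1} = 2x_j + 3·5^j = 2·(2^j + 5^j) + 3·5^j = 2^{j+1} + 2·5^j + 3·5^j = 2^{j+1} + 5·5^j = 2^{j+1} + 5^{j+1}.
So the formula holds for j+1, and by induction x_n = 2^n + 5^n for all n ≥ 1.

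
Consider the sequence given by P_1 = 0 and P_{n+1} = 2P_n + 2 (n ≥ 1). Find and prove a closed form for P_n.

Claim: P_n = 2^n − 2.

Base case: P_1 = 0, and 2^1 − 2 = 2 − 2 = 0.
Assume P_m = 2^m − 2 for some m ≥ 1.
Then P_{m+1} = 2P_m + 2 = 2·(2^m − 2) + 2 = 2^{m+1} − 4 + 2 = 2^{m+1} − 2.
This completes the inductive step, so P_n = 2^n − 2 for all n ≥ 1.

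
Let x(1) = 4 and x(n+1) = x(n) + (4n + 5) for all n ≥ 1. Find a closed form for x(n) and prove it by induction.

Claim: x(n) = 2n^2 + 3n − 1.

Base case: x(1) = 4, and 2·1^2 + 3·1 − 1 = 4.
Assume x(r) = 2r^2 + 3r − 1.
Then x(r+1) = x(r) + (4r + 5) = (2r^2 + 3r − 1) + (4r + 5) = 2r^2 + 7r + 4,
and 2·(r+1)^2 + 3·(r+1) − 1 = 2r^2 + 7r + 4.
This completes the inductive step, so x(n) = 2n^2 + 3n − 1 for all n ≥ 1.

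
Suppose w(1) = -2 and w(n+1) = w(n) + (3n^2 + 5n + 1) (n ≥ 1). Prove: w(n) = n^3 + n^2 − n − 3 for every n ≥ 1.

Base case: w(1) = -2, and 1^3 + 1^2 − 1 − 3 = -2.
Assume w(k) = k^3 + k^2 − k − 3.
Then w(k+1) = w(k) + (3k^2 + 5k + 1) = (k^3 + k^2 − k − 3) + (3k^2 + 5k + 1) = k^3 + 4k^2 + 4k − 2,
and (k+1)^3 + (k+1)^2 − (k+1) − 3 = k^3 + 4k^2 + 4k − 2.
By induction, w(n) = n^3 + n^2 − n − 3 for all n ≥ 1.

w(n) = n^3 + n^2 − n − 3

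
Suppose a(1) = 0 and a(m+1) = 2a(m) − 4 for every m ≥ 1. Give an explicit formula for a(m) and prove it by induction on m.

Claim: a(m) = -2^{m+1} + 4.

Base case: a(1) = 0, and -2^{1+1} + 4 = -4 + 4 = 0.
Assume a(r) = -2^{r+1} + 4 for some r ≥ 1.
Then a(r+1) = 2a(r) − 4 = 2·(-2^{r+1} + 4) − 4 = -2^{r+2} + 8 − 4 = -2^{r+2} + 4.
By induction, a(m) = -2^{m+1} + 4 for all m ≥ 1.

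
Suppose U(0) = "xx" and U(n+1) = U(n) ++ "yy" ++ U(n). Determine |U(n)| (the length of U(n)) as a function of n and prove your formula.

Claim: |U(n)| = 2^{n+2} − 2.

Base case: |U(0)| = 2, and 2^{0+2} − 2 = 2.
Assume |U(k)| = 2^{k+2} − 2.
Then |U(k+1)| = |U(k)| + 2 + |U(k)| = 2|U(k)| + 2 = 2(2^{k+2} − 2) + 2 = 2^{k+3} − 4 + 2 = 2^{k+3} − 2.
By induction, |U(n)| = 2^{n+2} − 2 for all n ≥ 0.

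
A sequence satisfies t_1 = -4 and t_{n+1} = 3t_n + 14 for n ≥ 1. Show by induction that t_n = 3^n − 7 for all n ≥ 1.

Base case: t_1 = -4, and 3^1 − 7 = 3 − 7 = -4.
Assume t_r = 3^r − 7 for some r ≥ 1.
Then t_{r+1} = 3t_r + 14 = 3·(3^r − 7) + 14 = 3^{r+1} − 21 + 14 = 3^{r+1} − 7.
This completes the inductive step, so t_n = 3^n − 7 for all n ≥ 1.

t_n = 3^n − 7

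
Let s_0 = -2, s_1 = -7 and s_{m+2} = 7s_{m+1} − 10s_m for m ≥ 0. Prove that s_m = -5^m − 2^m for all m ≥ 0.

Base cases: s_0 = -2 and -5^0 − 2^0 = -2; s_1 = -7 and -5^1 − 2^1 = -7.
Assume s_j = -5^j − 2^j for all 0 ≤ j ≤ k, where k ≥ 1.
Then s_{k+1} = 7s_k − 10s_{k−1} = 7·(-5^k − 2^k) − 10·(-5^{k−1} − 2^{k−1}) = -(7·5 − 10)5^{k−1} − (7·2 − 10)2^{k−1} = -25·5^{k−1} − 4·2^{k−1} = -5^{k+1} − 2^{k+1}.
Hence s_m = -5^m − 2^m for every m ≥ 0, by strong induction.

s_m = -5^m − 2^m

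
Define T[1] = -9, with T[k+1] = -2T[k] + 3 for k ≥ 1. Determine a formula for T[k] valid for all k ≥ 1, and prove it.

Claim: T[k] = 5·(-2)^k + 1.

Base case: T[1] = -9, and 5·(-2)^1 + 1 = -10 + 1 = -9.
Assume T[r] = 5·(-2)^r + 1 for some r ≥ 1.
Then T[r+1] = -2T[r] + 3 = -2·(5·(-2)^r + 1) + 3 = -10·(-2)^r − 2 + 3 = 5·(-2)^{r+1} + 1.
So the formula holds for r+1, and by induction T[k] = 5·(-2)^k + 1 for all k ≥ 1.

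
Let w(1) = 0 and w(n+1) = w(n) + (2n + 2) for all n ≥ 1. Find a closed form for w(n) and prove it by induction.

Claim: w(n) = n^2 + n − 2.

Base case: w(1) = 0, and 1^2 + 1 − 2 = 0.
Assume w(r) = r^2 + r − 2.
Then w(r+1) = w(r) + (2r + 2) = (r^2 + r − 2) + (2r + 2) = r^2 + 3r,
and (r+1)^2 + (r+1) − 2 = r^2 + 3r.
By induction, w(n) = n^2 + n − 2 for all n ≥ 1.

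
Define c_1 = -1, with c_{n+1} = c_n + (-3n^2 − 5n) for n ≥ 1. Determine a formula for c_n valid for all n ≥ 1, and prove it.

Claim: c_n = -n^3 − n^2 + 2n − 1.

Base case: c_1 = -1, and -1^3 − 1^2 + 2·1 − 1 = -1.
Assume c_r = -r^3 − r^2 + 2r − 1.
Then c_{r+1} = c_r + (-3r^2 − 5r) = (-r^3 − r^2 + 2r − 1) + (-3r^2 − 5r) = -r^3 − 4r^2 − 3r − 1,
and -(r+1)^3 − (r+1)^2 + 2·(r+1) − 1 = -r^3 − 4r^2 − 3r − 1.
Hence c_n = -n^3 − n^2 + 2n − 1 for every n ≥ 1, by induction.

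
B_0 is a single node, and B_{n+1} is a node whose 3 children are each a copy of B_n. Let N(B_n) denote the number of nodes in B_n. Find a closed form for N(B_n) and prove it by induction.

Claim: N(B_n) = (3^{n+1} − 1)/2.

Base case: N(B_0) = 1, and (3^{0+1} − 1)/2 = 1.
Assume N(B_k) = (3^{k+1} − 1)/2.
Then N(B_{k+1}) = 1 + 3N(B_k) = 1 + 3·(3^{k+1} − 1)/2 = 1 + (3^{k+2} − 3)/2 = (2 + 3^{k+2} − 3)/2 = (3^{k+2} − 1)/2.
This completes the inductive step, so N(B_n) = (3^{n+1} − 1)/2 for all n ≥ 0.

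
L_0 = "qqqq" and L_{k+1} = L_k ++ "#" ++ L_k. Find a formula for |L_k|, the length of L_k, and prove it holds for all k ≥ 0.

Claim: |L_k| = 5·2^k − 1.

Base case: |L_0| = 4, and 5·2^0 − 1 = 4.
Assume |L_j| = 5·2^j − 1.
Then |L_{j+1}| = |L_j| + 1 + |L_j| = 2|L_j| + 1 = 2(5·2^j − 1) + 1 = 5·2^{j+1} − 2 + 1 = 5·2^{j+1} − 1.
Hence |L_k| = 5·2^k − 1 for every k ≥ 0, by induction.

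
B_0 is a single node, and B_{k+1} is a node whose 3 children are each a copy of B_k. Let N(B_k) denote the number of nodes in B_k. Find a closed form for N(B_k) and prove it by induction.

Claim: N(B_k) = (3^{k+1} − 1)/2.

Base case: N(B_0) = 1, and (3^{0+1} − 1)/2 = 1.
Assume N(B_r) = (3^{r+1} − 1)/2.
Then N(B_{r+1}) = 1 + 3N(B_r) = 1 + 3·(3^{r+1} − 1)/2 = 1 + (3^{r+2} − 3)/2 = (2 + 3^{r+2} − 3)/2 = (3^{r+2} − 1)/2.
By induction, N(B_k) = (3^{k+1} − 1)/2 for all k ≥ 0.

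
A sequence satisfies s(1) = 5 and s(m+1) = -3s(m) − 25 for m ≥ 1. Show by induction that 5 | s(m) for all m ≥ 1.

Base case: s(1) = 5 = 5·1, so 5 | s(1).
Assume 5 | s(j), so s(j) = 5t for some integer t.
Then s(j+1) = -3s(j) − 25 = -3·(5t) − 25 = 5(-3t − 5), so 5 | s(j+1).
Hence 5 | s(m) for every m ≥ 1, by induction.

5 | s(m)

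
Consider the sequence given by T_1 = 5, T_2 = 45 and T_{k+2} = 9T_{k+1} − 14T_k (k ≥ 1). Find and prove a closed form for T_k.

Claim: T_k = -2^k + 7^k.

Base cases: T_1 = 5 and -2^1 + 7^1 = 5; T_2 = 45 and -2^2 + 7^2 = 45.
Assume T_i = -2^i + 7^i for all 1 ≤ i ≤ j, where j ≥ 2.
Then T_{j+1} = 9T_j − 14T_{j−1} = 9·(-2^j + 7^j) − 14·(-2^{j−1} + 7^{j−1}) = -(9·2 − 14)2^{j−1} + (9·7 − 14)7^{j−1} = -4·2^{j−1} + 49·7^{j−1} = -2^{j+1} + 7^{j+1}.
This completes the inductive step, so T_k = -2^k + 7^k for all k ≥ 1.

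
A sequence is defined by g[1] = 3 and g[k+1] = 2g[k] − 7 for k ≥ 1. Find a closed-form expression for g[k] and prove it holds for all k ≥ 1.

Claim: g[k] = -2^{k+1} + 7.

Base case: g[1] = 3, and -2^{1+1} + 7 = -4 + 7 = 3.
Assume g[m] = -2^{m+1} + 7 for some m ≥ 1.
Then g[m+1] = 2g[m] − 7 = 2·(-2^{m+1} + 7) − 7 = -2^{m+2} + 14 − 7 = -2^{m+2} + 7.
By induction, g[k] = -2^{k+1} + 7 for all k ≥ 1.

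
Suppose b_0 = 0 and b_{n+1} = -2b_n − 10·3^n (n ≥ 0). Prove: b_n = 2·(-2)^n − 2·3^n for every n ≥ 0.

Base case: b_0 = 0, and 2·(-2)^0 − 2·3^0 = 2 − 2 = 0.
Assume b_m = 2·(-2)^m − 2·3^m for some m ≥ 0.
Then b_{m+1} = -2b_m − 10·3^m = -2·(2·(-2)^m − 2·3^m) − 10·3^m = 2·(-2)^{m+1} + 4·3^m − 10·3^m = 2·(-2)^{m+1} − 6·3^m = 2·(-2)^{m+1} − 2·3^{m+1}.
So the formula holds for m+1, and by induction b_n = 2·(-2)^n − 2·3^n for all n ≥ 0.

b_n = 2·(-2)^n − 2·3^n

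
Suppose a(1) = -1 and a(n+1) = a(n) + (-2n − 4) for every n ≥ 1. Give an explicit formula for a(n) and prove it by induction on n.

Claim: a(n) = -n^2 − 3n + 3.

Base case: a(1) = -1, and -1^2 − 3·1 + 3 = -1.
Assume a(k) = -k^2 − 3k + 3.
Then a(k+1) = a(k) + (-2k − 4) = (-k^2 − 3k + 3) + (-2k − 4) = -k^2 − 5k − 1,
and -(k+1)^2 − 3·(k+1) + 3 = -k^2 − 5k − 1.
Hence a(n) = -n^2 − 3n + 3 for every n ≥ 1, by induction.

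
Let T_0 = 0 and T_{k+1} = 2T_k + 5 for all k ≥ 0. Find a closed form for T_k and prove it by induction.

Claim: T_k = 5·2^k − 5.

Base case: T_0 = 0, and 5·2^0 − 5 = 5 − 5 = 0.
Assume T_r = 5·2^r − 5 for some r ≥ 0.
Then T_{r+1} = 2T_r + 5 = 2·(5·2^r − 5) + 5 = 10·2^r − 10 + 5 = 5·2^{r+1} − 5.
So the formula holds for r+1, and by induction T_k = 5·2^k − 5 for all k ≥ 0.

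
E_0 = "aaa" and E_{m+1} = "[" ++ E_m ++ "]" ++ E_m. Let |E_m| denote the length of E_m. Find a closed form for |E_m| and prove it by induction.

Claim: |E_m| = 5·2^m − 2.

Base case: |E_0| = 3, and 5·2^0 − 2 = 3.
Assume |E_k| = 5·2^k − 2.
Then |E_{k+1}| = 1 + |E_k| + 1 + |E_k| = 2|E_k| + 2 = 2(5·2^k − 2) + 2 = 5·2^{k+1} − 4 + 2 = 5·2^{k+1} − 2.
By induction, |E_m| = 5·2^m − 2 for all m ≥ 0.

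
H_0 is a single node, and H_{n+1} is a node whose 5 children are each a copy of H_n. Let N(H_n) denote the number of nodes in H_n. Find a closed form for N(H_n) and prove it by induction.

Claim: N(H_n) = (5^{n+1} − 1)/4.

Base case: N(H_0) = 1, and (5^{0+1} − 1)/4 = 1.
Assume N(H_j) = (5^{j+1} − 1)/4.
Then N(H_{j+1}) = 1 + 5N(H_j) = 1 + 5·(5^{j+1} − 1)/4 = 1 + (5^{j+2} − 5)/4 = (4 + 5^{j+2} − 5)/4 = (5^{j+2} − 1)/4.
By induction, N(H_n) = (5^{n+1} − 1)/4 for all n ≥ 0.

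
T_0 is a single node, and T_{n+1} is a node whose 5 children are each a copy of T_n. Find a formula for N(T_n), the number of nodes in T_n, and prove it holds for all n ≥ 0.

Claim: N(T_n) = (5^{n+1} − 1)/4.

Base case: N(T_0) = 1, and (5^{0+1} − 1)/4 = 1.
Assume N(T_m) = (5^{m+1} − 1)/4.
Then N(T_{m+1}) = 1 + 5N(T_m) = 1 + 5·(5^{m+1} − 1)/4 = 1 + (5^{m+2} − 5)/4 = (4 + 5^{m+2} − 5)/4 = (5^{m+2} − 1)/4.
Hence N(T_n) = (5^{n+1} − 1)/4 for every n ≥ 0, by induction.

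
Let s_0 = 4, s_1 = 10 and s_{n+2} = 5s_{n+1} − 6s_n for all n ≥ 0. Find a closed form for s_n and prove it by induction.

Claim: s_n = 2·2^n + 2·3^n.

Base cases: s_0 = 4 and 2·2^0 + 2·3^0 = 4; s_1 = 10 and 2·2^1 + 2·3^1 = 10.
Assume s_i = 2·2^i + 2·3^i for all 0 ≤ i ≤ j, where j ≥ 1.
Then s_{j+1} = 5s_j − 6s_{j−1} = 5·(2·2^j + 2·3^j) − 6·(2·2^{j−1} + 2·3^{j−1}) = 2·(5·2 − 6)2^{j−1} + 2·(5·3 − 6)3^{j−1} = 8·2^{j−1} + 18·3^{j−1} = 2·2^{j+1} + 2·3^{j+1}.
By strong induction, s_n = 2·2^n + 2·3^n for all n ≥ 0.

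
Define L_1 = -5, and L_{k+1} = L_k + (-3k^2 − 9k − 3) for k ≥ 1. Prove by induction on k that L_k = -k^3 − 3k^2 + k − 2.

Base case: L_1 = -5, and -1^3 − 3·1^2 + 1 − 2 = -5.
Assume L_m = -m^3 − 3m^2 + m − 2.
Then L_{m+1} = L_m + (-3m^2 − 9m − 3) = (-m^3 − 3m^2 + m − 2) + (-3m^2 − 9m − 3) = -m^3 − 6m^2 − 8m − 5,
and -(m+1)^3 − 3·(m+1)^2 + (m+1) − 2 = -m^3 − 6m^2 − 8m − 5.
This completes the inductive step, so L_k = -k^3 − 3k^2 + k − 2 for all k ≥ 1.

L_k = -k^3 − 3k^2 + k − 2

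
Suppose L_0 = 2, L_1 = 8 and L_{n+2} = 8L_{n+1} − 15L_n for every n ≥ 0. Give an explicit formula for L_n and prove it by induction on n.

Claim: L_n = 3^n + 5^n.

Base cases: L_0 = 2 and 3^0 + 5^0 = 2; L_1 = 8 and 3^1 + 5^1 = 8.
Assume L_j = 3^j + 5^j for all 0 ≤ j ≤ k, where k ≥ 1.
Then L_{k+1} = 8L_k − 15L_{k−1} = 8·(3^k + 5^k) − 15·(3^{k−1} + 5^{k−1}) = (8·3 − 15)3^{k−1} + (8·5 − 15)5^{k−1} = 9·3^{k−1} + 25·5^{k−1} = 3^{k+1} + 5^{k+1}.
By strong induction, L_n = 3^n + 5^n for all n ≥ 0.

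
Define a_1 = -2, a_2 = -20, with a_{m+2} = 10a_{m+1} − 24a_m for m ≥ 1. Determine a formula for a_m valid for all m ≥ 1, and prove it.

Claim: a_m = -6^m + 4^m.

Base cases: a_1 = -2 and -6^1 + 4^1 = -2; a_2 = -20 and -6^2 + 4^2 = -20.
Assume a_j = -6^j + 4^j for all 1 ≤ j ≤ k, where k ≥ 2.
Then a_{k+1} = 10a_k − 24a_{k−1} = 10·(-6^k + 4^k) − 24·(-6^{k−1} + 4^{k−1}) = -(10·6 − 24)6^{k−1} + (10·4 − 24)4^{k−1} = -36·6^{k−1} + 16·4^{k−1} = -6^{k+1} + 4^{k+1}.
By strong induction, a_m = -6^m + 4^m for all m ≥ 1.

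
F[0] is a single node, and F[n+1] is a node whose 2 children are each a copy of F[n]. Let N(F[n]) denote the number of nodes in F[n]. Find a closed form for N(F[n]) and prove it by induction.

Claim: N(F[n]) = 2^{n+1} − 1.

Base case: N(F[0]) = 1, and 2^{0+1} − 1 = 1.
Assume N(F[j]) = 2^{j+1} − 1.
Then N(F[j+1]) = 1 + 2N(F[j]) = 1 + 2(2^{j+1} − 1) = 2^{j+2} − 2 + 1 = 2^{j+2} − 1.
Hence N(F[n]) = 2^{n+1} − 1 for every n ≥ 0, by induction.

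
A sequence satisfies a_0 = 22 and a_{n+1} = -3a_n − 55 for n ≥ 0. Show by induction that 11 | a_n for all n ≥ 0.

Base case: a_0 = 22 = 11·2, so 11 | a_0.
Assume 11 | a_m, so a_m = 11t for some integer t.
Then a_{m+1} = -3a_m − 55 = -3·(11t) − 55 = 11(-3t − 5), so 11 | a_{m+1}.
Hence 11 | a_n for every n ≥ 0, by induction.

11 | a_n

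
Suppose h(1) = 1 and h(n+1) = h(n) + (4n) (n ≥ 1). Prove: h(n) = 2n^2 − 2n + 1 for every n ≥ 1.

Base case: h(1) = 1, and 2·1^2 − 2·1 + 1 = 1.
Assume h(m) = 2m^2 − 2m + 1.
Then h(m+1) = h(m) + (4m) = (2m^2 − 2m + 1) + (4m) = 2m^2 + 2m + 1,
and 2·(m+1)^2 − 2·(m+1) + 1 = 2m^2 + 2m + 1.
By induction, h(n) = 2n^2 − 2n + 1 for all n ≥ 1.

h(n) = 2n^2 − 2n + 1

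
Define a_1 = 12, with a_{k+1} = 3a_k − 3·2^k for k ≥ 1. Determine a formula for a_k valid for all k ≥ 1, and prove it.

Claim: a_k = 2·3^k + 3·2^k.

Base case: a_1 = 12, and 2·3^1 + 3·2^1 = 6 + 6 = 12.
Assume a_r = 2·3^r + 3·2^r for some r ≥ 1.
Then a_{r+1} = 3a_r − 3·2^r = 3·(2·3^r + 3·2^r) − 3·2^r = 2·3^{r+1} + 9·2^r − 3·2^r = 2·3^{r+1} + 6·2^r = 2·3^{r+1} + 3·2^{r+1}.
Hence a_k = 2·3^k + 3·2^k for every k ≥ 1, by induction.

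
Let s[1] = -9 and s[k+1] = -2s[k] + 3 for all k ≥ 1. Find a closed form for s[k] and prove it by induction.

Claim: s[k] = 5·(-2)^k + 1.

Base case: s[1] = -9, and 5·(-2)^1 + 1 = -10 + 1 = -9.
Assume s[m] = 5·(-2)^m + 1 for some m ≥ 1.
Then s[m+1] = -2s[m] + 3 = -2·(5·(-2)^m + 1) + 3 = -10·(-2)^m − 2 + 3 = 5·(-2)^{m+1} + 1.
So the formula holds for m+1, and by induction s[k] = 5·(-2)^k + 1 for all k ≥ 1.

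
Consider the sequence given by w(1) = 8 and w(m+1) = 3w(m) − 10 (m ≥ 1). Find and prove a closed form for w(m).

Claim: w(m) = 3^m + 5.

Base case: w(1) = 8, and 3^1 + 5 = 3 + 5 = 8.
Assume w(j) = 3^j + 5 for some j ≥ 1.
Then w(j+1) = 3w(j) − 10 = 3·(3^j + 5) − 10 = 3^{j+1} + 15 − 10 = 3^{j+1} + 5.
By induction, w(m) = 3^m + 5 for all m ≥ 1.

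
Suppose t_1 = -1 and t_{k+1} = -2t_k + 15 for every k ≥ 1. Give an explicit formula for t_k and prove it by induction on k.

Claim: t_k = 3·(-2)^k + 5.

Base case: t_1 = -1, and 3·(-2)^1 + 5 = -6 + 5 = -1.
Assume t_j = 3·(-2)^j + 5 for some j ≥ 1.
Then t_{j+1} = -2t_j + 15 = -2·(3·(-2)^j + 5) + 15 = -6·(-2)^j − 10 + 15 = 3·(-2)^{j+1} + 5.
So the formula holds for j+1, and by induction t_k = 3·(-2)^k + 5 for all k ≥ 1.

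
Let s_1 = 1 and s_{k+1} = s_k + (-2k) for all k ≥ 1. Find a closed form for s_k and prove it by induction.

Claim: s_k = -k^2 + k + 1.

Base case: s_1 = 1, and -1^2 + 1 + 1 = 1.
Assume s_r = -r^2 + r + 1.
Then s_{r+1} = s_r + (-2r) = (-r^2 + r + 1) + (-2r) = -r^2 − r + 1,
and -(r+1)^2 + (r+1) + 1 = -r^2 − r + 1.
By induction, s_k = -k^2 + k + 1 for all k ≥ 1.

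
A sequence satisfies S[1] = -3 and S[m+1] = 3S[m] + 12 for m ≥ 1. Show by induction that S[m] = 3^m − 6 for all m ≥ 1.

Base case: S[1] = -3, and 3^1 − 6 = 3 − 6 = -3.
Assume S[k] = 3^k − 6 for some k ≥ 1.
Then S[k+1] = 3S[k] + 12 = 3·(3^k − 6) + 12 = 3^{k+1} − 18 + 12 = 3^{k+1} − 6.
By induction, S[m] = 3^m − 6 for all m ≥ 1.

S[m] = 3^m − 6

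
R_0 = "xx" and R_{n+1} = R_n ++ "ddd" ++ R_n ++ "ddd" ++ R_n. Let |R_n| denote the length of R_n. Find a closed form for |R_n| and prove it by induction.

Claim: |R_n| = 5·3^n − 3.

Base case: |R_0| = 2, and 5·3^0 − 3 = 2.
Assume |R_r| = 5·3^r − 3.
Then |R_{r+1}| = 3|R_r| + 6 = 3(5·3^r − 3) + 6 = 5·3^{r+1} − 9 + 6 = 5·3^{r+1} − 3.
This completes the inductive step, so |R_n| = 5·3^n − 3 for all n ≥ 0.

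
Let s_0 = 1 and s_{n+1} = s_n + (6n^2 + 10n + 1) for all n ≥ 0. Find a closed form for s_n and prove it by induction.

Claim: s_n = 2n^3 + 2n^2 − 3n + 1.

Base case: s_0 = 1, and 2·0^3 + 2·0^2 − 3·0 + 1 = 1.
Assume s_r = 2r^3 + 2r^2 − 3r + 1.
Then s_{r+1} = s_r + (6r^2 + 10r + 1) = (2r^3 + 2r^2 − 3r + 1) + (6r^2 + 10r + 1) = 2r^3 + 8r^2 + 7r + 2,
and 2·(r+1)^3 + 2·(r+1)^2 − 3·(r+1) + 1 = 2r^3 + 8r^2 + 7r + 2.
This completes the inductive step, so s_n = 2n^3 + 2n^2 − 3n + 1 for all n ≥ 0.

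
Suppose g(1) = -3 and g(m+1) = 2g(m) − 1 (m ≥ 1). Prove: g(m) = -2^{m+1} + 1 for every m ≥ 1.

Base case: g(1) = -3, and -2^{1+1} + 1 = -4 + 1 = -3.
Assume g(r) = -2^{r+1} + 1 for some r ≥ 1.
Then g(r+1) = 2g(r) − 1 = 2·(-2^{r+1} + 1) − 1 = -2^{r+2} + 2 − 1 = -2^{r+2} + 1.
Hence g(m) = -2^{m+1} + 1 for every m ≥ 1, by induction.

g(m) = -2^{m+1} + 1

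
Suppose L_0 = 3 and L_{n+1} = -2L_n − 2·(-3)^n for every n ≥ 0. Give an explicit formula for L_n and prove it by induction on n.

Claim: L_n = (-2)^n + 2·(-3)^n.

Base case: L_0 = 3, and (-2)^0 + 2·(-3)^0 = 1 + 2 = 3.
Assume L_j = (-2)^j + 2·(-3)^j for some j ≥ 0.
Then L_{j+1} = -2L_j − 2·(-3)^j = -2·((-2)^j + 2·(-3)^j) − 2·(-3)^j = (-2)^{j+1} − 4·(-3)^j − 2·(-3)^j = (-2)^{j+1} − 6·(-3)^j = (-2)^{j+1} + 2·(-3)^{j+1}.
Hence L_n = (-2)^n + 2·(-3)^n for every n ≥ 0, by induction.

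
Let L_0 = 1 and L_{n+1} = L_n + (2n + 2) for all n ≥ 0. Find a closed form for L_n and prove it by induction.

Claim: L_n = n^2 + n + 1.

Base case: L_0 = 1, and 0^2 + 0 + 1 = 1.
Assume L_m = m^2 + m + 1.
Then L_{m+1} = L_m + (2m + 2) = (m^2 + m + 1) + (2m + 2) = m^2 + 3m + 3,
and (m+1)^2 + (m+1) + 1 = m^2 + 3m + 3.
This completes the inductive step, so L_n = n^2 + n + 1 for all n ≥ 0.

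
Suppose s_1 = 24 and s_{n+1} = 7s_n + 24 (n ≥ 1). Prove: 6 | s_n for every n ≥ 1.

Base case: s_1 = 24 = 6·4, so 6 | s_1.
Assume 6 | s_r, so s_r = 6t for some integer t.
Then s_{r+1} = 7s_r + 24 = 7·(6t) + 24 = 6(7t + 4), so 6 | s_{r+1}.
This completes the inductive step, so 6 | s_n for all n ≥ 1.

6 | s_n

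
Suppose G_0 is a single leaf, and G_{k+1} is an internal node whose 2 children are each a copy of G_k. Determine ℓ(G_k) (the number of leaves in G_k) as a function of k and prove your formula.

Claim: ℓ(G_k) = 2^k.

Base case: ℓ(G_0) = 1, and 2^0 = 1.
Assume ℓ(G_r) = 2^r.
Then ℓ(G_{r+1}) = 2·ℓ(G_r) = 2·2^r = 2^{r+1}.
This completes the inductive step, so ℓ(G_k) = 2^k for all k ≥ 0.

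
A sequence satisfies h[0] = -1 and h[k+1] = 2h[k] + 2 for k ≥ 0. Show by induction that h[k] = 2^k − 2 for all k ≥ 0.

Base case: h[0] = -1, and 2^0 − 2 = 1 − 2 = -1.
Assume h[r] = 2^r − 2 for some r ≥ 0.
Then h[r+1] = 2h[r] + 2 = 2·(2^r − 2) + 2 = 2^{r+1} − 4 + 2 = 2^{r+1} − 2.
Hence h[k] = 2^k − 2 for every k ≥ 0, by induction.

h[k] = 2^k − 2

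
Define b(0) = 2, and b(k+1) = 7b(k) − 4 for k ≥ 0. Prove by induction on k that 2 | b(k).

Base case: b(0) = 2 = 2·1, so 2 | b(0).
Assume 2 | b(m), so b(m) = 2t for some integer t.
Then b(m+1) = 7b(m) − 4 = 7·(2t) − 4 = 2(7t − 2), so 2 | b(m+1).
This completes the inductive step, so 2 | b(k) for all k ≥ 0.

2 | b(k)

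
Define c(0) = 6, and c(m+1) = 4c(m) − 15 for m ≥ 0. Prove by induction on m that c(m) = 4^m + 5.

Base case: c(0) = 6, and 4^0 + 5 = 1 + 5 = 6.
Assume c(k) = 4^k + 5 for some k ≥ 0.
Then c(k+1) = 4c(k) − 15 = 4·(4^k + 5) − 15 = 4^{k+1} + 20 − 15 = 4^{k+1} + 5.
By induction, c(m) = 4^m + 5 for all m ≥ 0.

c(m) = 4^m + 5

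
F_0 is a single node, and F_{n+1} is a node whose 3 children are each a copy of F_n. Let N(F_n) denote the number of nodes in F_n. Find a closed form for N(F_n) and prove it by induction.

Claim: N(F_n) = (3^{n+1} − 1)/2.

Base case: N(F_0) = 1, and (3^{0+1} − 1)/2 = 1.
Assume N(F_k) = (3^{k+1} − 1)/2.
Then N(F_{k+1}) = 1 + 3N(F_k) = 1 + 3·(3^{k+1} − 1)/2 = 1 + (3^{k+2} − 3)/2 = (2 + 3^{k+2} − 3)/2 = (3^{k+2} − 1)/2.
So the formula holds for k+1, and by induction N(F_n) = (3^{n+1} − 1)/2 for all n ≥ 0.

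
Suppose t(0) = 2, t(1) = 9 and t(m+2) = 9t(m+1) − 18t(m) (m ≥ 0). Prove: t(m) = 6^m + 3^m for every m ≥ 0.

Base cases: t(0) = 2 and 6^0 + 3^0 = 2; t(1) = 9 and 6^1 + 3^1 = 9.
Assume t(i) = 6^i + 3^i for all 0 ≤ i ≤ j, where j ≥ 1.
Then t(j+1) = 9t(j) − 18t(j−1) = 9·(6^j + 3^j) − 18·(6^{j−1} + 3^{j−1}) = (9·6 − 18)6^{j−1} + (9·3 − 18)3^{j−1} = 36·6^{j−1} + 9·3^{j−1} = 6^{j+1} + 3^{j+1}.
Hence t(m) = 6^m + 3^m for every m ≥ 0, by strong induction.

t(m) = 6^m + 3^m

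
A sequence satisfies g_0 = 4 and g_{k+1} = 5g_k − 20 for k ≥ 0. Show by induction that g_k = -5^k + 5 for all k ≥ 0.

Base case: g_0 = 4, and -5^0 + 5 = -1 + 5 = 4.
Assume g_m = -5^m + 5 for some m ≥ 0.
Then g_{m+1} = 5g_m − 20 = 5·(-5^m + 5) − 20 = -5^{m+1} + 25 − 20 = -5^{m+1} + 5.
Hence g_k = -5^k + 5 for every k ≥ 0, by induction.

g_k = -5^k + 5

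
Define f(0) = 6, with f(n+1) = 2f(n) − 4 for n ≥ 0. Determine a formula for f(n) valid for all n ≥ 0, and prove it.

Claim: f(n) = 2^{n+1} + 4.

Base case: f(0) = 6, and 2^{0+1} + 4 = 2 + 4 = 6.
Assume f(m) = 2^{m+1} + 4 for some m ≥ 0.
Then f(m+1) = 2f(m) − 4 = 2·(2^{m+1} + 4) − 4 = 2^{m+2} + 8 − 4 = 2^{m+2} + 4.
So the formula holds for m+1, and by induction f(n) = 2^{n+1} + 4 for all n ≥ 0.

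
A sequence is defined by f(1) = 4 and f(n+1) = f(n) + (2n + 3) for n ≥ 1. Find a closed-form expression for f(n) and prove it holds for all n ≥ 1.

Claim: f(n) = n^2 + 2n + 1.

Base case: f(1) = 4, and 1^2 + 2·1 + 1 = 4.
Assume f(k) = k^2 + 2k + 1.
Then f(k+1) = f(k) + (2k + 3) = (k^2 + 2k + 1) + (2k + 3) = k^2 + 4k + 4,
and (k+1)^2 + 2·(k+1) + 1 = k^2 + 4k + 4.
This completes the inductive step, so f(n) = n^2 + 2n + 1 for all n ≥ 1.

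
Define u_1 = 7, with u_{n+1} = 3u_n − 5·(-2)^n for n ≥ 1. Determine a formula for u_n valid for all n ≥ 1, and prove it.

Claim: u_n = 3·3^n + (-2)^n.

Base case: u_1 = 7, and 3·3^1 + (-2)^1 = 9 − 2 = 7.
Assume u_m = 3·3^m + (-2)^m for some m ≥ 1.
Then u_{m+1} = 3u_m − 5·(-2)^m = 3·(3·3^m + (-2)^m) − 5·(-2)^m = 3·3^{m+1} + 3·(-2)^m − 5·(-2)^m = 3·3^{m+1} − 2·(-2)^m = 3·3^{m+1} + (-2)^{m+1}.
So the formula holds for m+1, and by induction u_n = 3·3^n + (-2)^n for all n ≥ 1.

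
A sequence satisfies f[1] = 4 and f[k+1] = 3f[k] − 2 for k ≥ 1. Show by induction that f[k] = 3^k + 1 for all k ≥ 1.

Base case: f[1] = 4, and 3^1 + 1 = 3 + 1 = 4.
Assume f[m] = 3^m + 1 for some m ≥ 1.
Then f[m+1] = 3f[m] − 2 = 3·(3^m + 1) − 2 = 3^{m+1} + 3 − 2 = 3^{m+1} + 1.
Hence f[k] = 3^k + 1 for every k ≥ 1, by induction.

f[k] = 3^k + 1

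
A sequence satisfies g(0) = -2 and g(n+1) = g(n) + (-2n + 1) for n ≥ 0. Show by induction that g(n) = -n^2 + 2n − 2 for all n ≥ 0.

Base case: g(0) = -2, and -0^2 + 2·0 − 2 = -2.
Assume g(r) = -r^2 + 2r − 2.
Then g(r+1) = g(r) + (-2r + 1) = (-r^2 + 2r − 2) + (-2r + 1) = -r^2 − 1,
and -(r+1)^2 + 2·(r+1) − 2 = -r^2 − 1.
By induction, g(n) = -n^2 + 2n − 2 for all n ≥ 0.

g(n) = -n^2 + 2n − 2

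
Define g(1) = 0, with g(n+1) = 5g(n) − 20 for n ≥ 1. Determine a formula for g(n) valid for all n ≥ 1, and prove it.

Claim: g(n) = -5^n + 5.

Base case: g(1) = 0, and -5^1 + 5 = -5 + 5 = 0.
Assume g(j) = -5^j + 5 for some j ≥ 1.
Then g(j+1) = 5g(j) − 20 = 5·(-5^j + 5) − 20 = -5^{j+1} + 25 − 20 = -5^{j+1} + 5.
By induction, g(n) = -5^n + 5 for all n ≥ 1.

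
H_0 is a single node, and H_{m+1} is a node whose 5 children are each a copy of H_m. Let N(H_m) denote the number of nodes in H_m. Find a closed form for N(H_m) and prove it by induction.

Claim: N(H_m) = (5^{m+1} − 1)/4.

Base case: N(H_0) = 1, and (5^{0+1} − 1)/4 = 1.
Assume N(H_j) = (5^{j+1} − 1)/4.
Then N(H_{j+1}) = 1 + 5N(H_j) = 1 + 5·(5^{j+1} − 1)/4 = 1 + (5^{j+2} − 5)/4 = (4 + 5^{j+2} − 5)/4 = (5^{j+2} − 1)/4.
This completes the inductive step, so N(H_m) = (5^{m+1} − 1)/4 for all m ≥ 0.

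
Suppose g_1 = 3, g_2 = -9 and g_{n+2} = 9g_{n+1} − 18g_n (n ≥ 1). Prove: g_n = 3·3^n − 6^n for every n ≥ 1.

Base cases: g_1 = 3 and 3·3^1 − 6^1 = 3; g_2 = -9 and 3·3^2 − 6^2 = -9.
Assume g_j = 3·3^j − 6^j for all 1 ≤ j ≤ k, where k ≥ 2.
Then g_{k+1} = 9g_k − 18g_{k−1} = 9·(3·3^k − 6^k) − 18·(3·3^{k−1} − 6^{k−1}) = 3·(9·3 − 18)3^{k−1} − (9·6 − 18)6^{k−1} = 27·3^{k−1} − 36·6^{k−1} = 3·3^{k+1} − 6^{k+1}.
So the formula holds for k+1, and by strong induction g_n = 3·3^n − 6^n for all n ≥ 1.

g_n = 3·3^n − 6^n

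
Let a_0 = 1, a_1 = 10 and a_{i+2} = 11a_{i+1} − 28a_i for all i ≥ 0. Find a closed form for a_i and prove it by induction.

Claim: a_i = 2·7^i − 4^i.

Base cases: a_0 = 1 and 2·7^0 − 4^0 = 1; a_1 = 10 and 2·7^1 − 4^1 = 10.
Assume a_j = 2·7^j − 4^j for all 0 ≤ j ≤ m, where m ≥ 1.
Then a_{m+1} = 11a_m − 28a_{m−1} = 11·(2·7^m − 4^m) − 28·(2·7^{m−1} − 4^{m−1}) = 2·(11·7 − 28)7^{m−1} − (11·4 − 28)4^{m−1} = 98·7^{m−1} − 16·4^{m−1} = 2·7^{m+1} − 4^{m+1}.
This completes the inductive step, so a_i = 2·7^i − 4^i for all i ≥ 0.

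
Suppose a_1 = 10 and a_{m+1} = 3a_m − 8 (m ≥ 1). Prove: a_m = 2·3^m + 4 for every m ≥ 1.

Base case: a_1 = 10, and 2·3^1 + 4 = 6 + 4 = 10.
Assume a_r = 2·3^r + 4 for some r ≥ 1.
Then a_{r+1} = 3a_r − 8 = 3·(2·3^r + 4) − 8 = 6·3^r + 12 − 8 = 2·3^{r+1} + 4.
By induction, a_m = 2·3^m + 4 for all m ≥ 1.

a_m = 2·3^m + 4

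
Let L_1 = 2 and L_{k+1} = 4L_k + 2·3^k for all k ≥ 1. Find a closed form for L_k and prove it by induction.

Claim: L_k = 2·4^k − 2·3^k.

Base case: L_1 = 2, and 2·4^1 − 2·3^1 = 8 − 6 = 2.
Assume L_j = 2·4^j − 2·3^j for some j ≥ 1.
Then L_{j+1} = 4L_j + 2·3^j = 4·(2·4^j − 2·3^j) + 2·3^j = 2·4^{j+1} − 8·3^j + 2·3^j = 2·4^{j+1} − 6·3^j = 2·4^{j+1} − 2·3^{j+1}.
So the formula holds for j+1, and by induction L_k = 2·4^k − 2·3^k for all k ≥ 1.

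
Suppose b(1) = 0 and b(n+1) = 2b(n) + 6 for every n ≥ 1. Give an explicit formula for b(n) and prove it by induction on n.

Claim: b(n) = 3·2^n − 6.

Base case: b(1) = 0, and 3·2^1 − 6 = 6 − 6 = 0.
Assume b(m) = 3·2^m − 6 for some m ≥ 1.
Then b(m+1) = 2b(m) + 6 = 2·(3·2^m − 6) + 6 = 6·2^m − 12 + 6 = 3·2^{m+1} − 6.
By induction, b(n) = 3·2^n − 6 for all n ≥ 1.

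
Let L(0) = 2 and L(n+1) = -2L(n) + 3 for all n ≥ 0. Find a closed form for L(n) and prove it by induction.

Claim: L(n) = (-2)^n + 1.

Base case: L(0) = 2, and (-2)^0 + 1 = 1 + 1 = 2.
Assume L(j) = (-2)^j + 1 for some j ≥ 0.
Then L(j+1) = -2L(j) + 3 = -2·((-2)^j + 1) + 3 = -2·(-2)^j − 2 + 3 = (-2)^{j+1} + 1.
This completes the inductive step, so L(n) = (-2)^n + 1 for all n ≥ 0.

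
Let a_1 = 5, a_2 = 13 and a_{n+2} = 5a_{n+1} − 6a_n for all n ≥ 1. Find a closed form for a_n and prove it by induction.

Claim: a_n = 3^n + 2^n.

Base cases: a_1 = 5 and 3^1 + 2^1 = 5; a_2 = 13 and 3^2 + 2^2 = 13.
Assume a_i = 3^i + 2^i for all 1 ≤ i ≤ j, where j ≥ 2.
Then a_{j+1} = 5a_j − 6a_{j−1} = 5·(3^j + 2^j) − 6·(3^{j−1} + 2^{j−1}) = (5·3 − 6)3^{j−1} + (5·2 − 6)2^{j−1} = 9·3^{j−1} + 4·2^{j−1} = 3^{j+1} + 2^{j+1}.
Hence a_n = 3^n + 2^n for every n ≥ 1, by strong induction.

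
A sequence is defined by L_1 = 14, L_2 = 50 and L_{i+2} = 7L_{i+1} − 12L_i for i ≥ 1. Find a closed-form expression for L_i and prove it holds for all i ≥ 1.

Claim: L_i = 2·3^i + 2·4^i.

Base cases: L_1 = 14 and 2·3^1 + 2·4^1 = 14; L_2 = 50 and 2·3^2 + 2·4^2 = 50.
Assume L_j = 2·3^j + 2·4^j for all 1 ≤ j ≤ k, where k ≥ 2.
Then L_{k+1} = 7L_k − 12L_{k−1} = 7·(2·3^k + 2·4^k) − 12·(2·3^{k−1} + 2·4^{k−1}) = 2·(7·3 − 12)3^{k−1} + 2·(7·4 − 12)4^{k−1} = 18·3^{k−1} + 32·4^{k−1} = 2·3^{k+1} + 2·4^{k+1}.
So the formula holds for k+1, and by strong induction L_i = 2·3^i + 2·4^i for all i ≥ 1.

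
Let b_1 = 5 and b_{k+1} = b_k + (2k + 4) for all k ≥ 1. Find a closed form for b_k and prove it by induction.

Claim: b_k = k^2 + 3k + 1.

Base case: b_1 = 5, and 1^2 + 3·1 + 1 = 5.
Assume b_m = m^2 + 3m + 1.
Then b_{m+1} = b_m + (2m + 4) = (m^2 + 3m + 1) + (2m + 4) = m^2 + 5m + 5,
and (m+1)^2 + 3·(m+1) + 1 = m^2 + 5m + 5.
This completes the inductive step, so b_k = k^2 + 3k + 1 for all k ≥ 1.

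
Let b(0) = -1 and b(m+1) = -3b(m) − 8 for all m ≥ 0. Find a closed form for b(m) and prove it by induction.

Claim: b(m) = (-3)^m − 2.

Base case: b(0) = -1, and (-3)^0 − 2 = 1 − 2 = -1.
Assume b(j) = (-3)^j − 2 for some j ≥ 0.
Then b(j+1) = -3b(j) − 8 = -3·((-3)^j − 2) − 8 = -3·(-3)^j + 6 − 8 = (-3)^{j+1} − 2.
Hence b(m) = (-3)^m − 2 for every m ≥ 0, by induction.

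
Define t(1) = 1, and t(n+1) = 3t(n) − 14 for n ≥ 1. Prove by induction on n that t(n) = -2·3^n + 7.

Base case: t(1) = 1, and -2·3^1 + 7 = -6 + 7 = 1.
Assume t(k) = -2·3^k + 7 for some k ≥ 1.
Then t(k+1) = 3t(k) − 14 = 3·(-2·3^k + 7) − 14 = -6·3^k + 21 − 14 = -2·3^{k+1} + 7.
This completes the inductive step, so t(n) = -2·3^n + 7 for all n ≥ 1.

t(n) = -2·3^n + 7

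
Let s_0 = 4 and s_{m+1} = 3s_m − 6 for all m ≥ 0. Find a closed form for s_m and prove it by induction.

Claim: s_m = 3^m + 3.

Base case: s_0 = 4, and 3^0 + 3 = 1 + 3 = 4.
Assume s_r = 3^r + 3 for some r ≥ 0.
Then s_{r+1} = 3s_r − 6 = 3·(3^r + 3) − 6 = 3^{r+1} + 9 − 6 = 3^{r+1} + 3.
This completes the inductive step, so s_m = 3^m + 3 for all m ≥ 0.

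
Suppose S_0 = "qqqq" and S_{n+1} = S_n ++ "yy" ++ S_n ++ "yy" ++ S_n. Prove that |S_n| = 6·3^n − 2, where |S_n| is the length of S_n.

Base case: |S_0| = 4, and 6·3^0 − 2 = 4.
Assume |S_k| = 6·3^k − 2.
Then |S_{k+1}| = 3|S_k| + 4 = 3(6·3^k − 2) + 4 = 6·3^{k+1} − 6 + 4 = 6·3^{k+1} − 2.
So the formula holds for k+1, and by induction |S_n| = 6·3^n − 2 for all n ≥ 0.

|S_n| = 6·3^n − 2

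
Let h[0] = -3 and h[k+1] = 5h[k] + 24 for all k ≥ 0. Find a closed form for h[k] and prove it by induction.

Claim: h[k] = 3·5^k − 6.

Base case: h[0] = -3, and 3·5^0 − 6 = 3 − 6 = -3.
Assume h[m] = 3·5^m − 6 for some m ≥ 0.
Then h[m+1] = 5h[m] + 24 = 5·(3·5^m − 6) + 24 = 15·5^m − 30 + 24 = 3·5^{m+1} − 6.
This completes the inductive step, so h[k] = 3·5^k − 6 for all k ≥ 0.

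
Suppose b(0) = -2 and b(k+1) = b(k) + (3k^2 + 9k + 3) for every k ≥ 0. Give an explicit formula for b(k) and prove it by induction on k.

Claim: b(k) = k^3 + 3k^2 − k − 2.

Base case: b(0) = -2, and 0^3 + 3·0^2 − 0 − 2 = -2.
Assume b(m) = m^3 + 3m^2 − m − 2.
Then b(m+1) = b(m) + (3m^2 + 9m + 3) = (m^3 + 3m^2 − m − 2) + (3m^2 + 9m + 3) = m^3 + 6m^2 + 8m + 1,
and (m+1)^3 + 3·(m+1)^2 − (m+1) − 2 = m^3 + 6m^2 + 8m + 1.
This completes the inductive step, so b(k) = k^3 + 3k^2 − k − 2 for all k ≥ 0.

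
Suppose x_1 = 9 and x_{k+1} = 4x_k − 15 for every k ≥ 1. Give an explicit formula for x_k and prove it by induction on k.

Claim: x_k = 4^k + 5.

Base case: x_1 = 9, and 4^1 + 5 = 4 + 5 = 9.
Assume x_j = 4^j + 5 for some j ≥ 1.
Then x_{j+1} = 4x_j − 15 = 4·(4^j + 5) − 15 = 4^{j+1} + 20 − 15 = 4^{j+1} + 5.
So the formula holds for j+1, and by induction x_k = 4^k + 5 for all k ≥ 1.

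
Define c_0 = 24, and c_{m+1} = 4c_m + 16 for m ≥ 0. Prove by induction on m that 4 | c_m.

Base case: c_0 = 24 = 4·6, so 4 | c_0.
Assume 4 | c_k, so c_k = 4t for some integer t.
Then c_{k+1} = 4c_k + 16 = 4·(4t) + 16 = 4(4t + 4), so 4 | c_{k+1}.
So the property holds for k+1, and by induction 4 | c_m for all m ≥ 0.

4 | c_m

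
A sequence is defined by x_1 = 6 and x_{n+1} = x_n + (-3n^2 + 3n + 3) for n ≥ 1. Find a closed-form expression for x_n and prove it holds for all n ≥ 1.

Claim: x_n = -n^3 + 3n^2 + n + 3.

Base case: x_1 = 6, and -1^3 + 3·1^2 + 1 + 3 = 6.
Assume x_r = -r^3 + 3r^2 + r + 3.
Then x_{r+1} = x_r + (-3r^2 + 3r + 3) = (-r^3 + 3r^2 + r + 3) + (-3r^2 + 3r + 3) = -r^3 + 4r + 6,
and -(r+1)^3 + 3·(r+1)^2 + (r+1) + 3 = -r^3 + 4r + 6.
By induction, x_n = -n^3 + 3n^2 + n + 3 for all n ≥ 1.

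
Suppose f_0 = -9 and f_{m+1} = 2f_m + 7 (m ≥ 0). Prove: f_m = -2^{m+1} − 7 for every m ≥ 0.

Base case: f_0 = -9, and -2^{0+1} − 7 = -2 − 7 = -9.
Assume f_r = -2^{r+1} − 7 for some r ≥ 0.
Then f_{r+1} = 2f_r + 7 = 2·(-2^{r+1} − 7) + 7 = -2^{r+2} − 14 + 7 = -2^{r+2} − 7.
By induction, f_m = -2^{m+1} − 7 for all m ≥ 0.

f_m = -2^{m+1} − 7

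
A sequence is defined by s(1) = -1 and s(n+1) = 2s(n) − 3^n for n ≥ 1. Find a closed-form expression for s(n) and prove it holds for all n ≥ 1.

Claim: s(n) = 2^n − 3^n.

Base case: s(1) = -1, and 2^1 − 3^1 = 2 − 3 = -1.
Assume s(r) = 2^r − 3^r for some r ≥ 1.
Then s(r+1) = 2s(r) − 3^r = 2·(2^r − 3^r) − 3^r = 2^{r+1} − 2·3^r − 3^r = 2^{r+1} − 3·3^r = 2^{r+1} − 3^{r+1}.
This completes the inductive step, so s(n) = 2^n − 3^n for all n ≥ 1.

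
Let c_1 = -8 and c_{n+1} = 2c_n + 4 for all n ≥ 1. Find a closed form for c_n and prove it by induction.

Claim: c_n = -2^{n+1} − 4.

Base case: c_1 = -8, and -2^{1+1} − 4 = -4 − 4 = -8.
Assume c_m = -2^{m+1} − 4 for some m ≥ 1.
Then c_{m+1} = 2c_m + 4 = 2·(-2^{m+1} − 4) + 4 = -2^{m+2} − 8 + 4 = -2^{m+2} − 4.
So the formula holds for m+1, and by induction c_n = -2^{n+1} − 4 for all n ≥ 1.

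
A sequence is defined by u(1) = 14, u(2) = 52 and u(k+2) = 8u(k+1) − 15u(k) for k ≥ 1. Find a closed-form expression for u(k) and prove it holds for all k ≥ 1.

Claim: u(k) = 3·3^k + 5^k.

Base cases: u(1) = 14 and 3·3^1 + 5^1 = 14; u(2) = 52 and 3·3^2 + 5^2 = 52.
Assume u(i) = 3·3^i + 5^i for all 1 ≤ i ≤ j, where j ≥ 2.
Then u(j+1) = 8u(j) − 15u(j−1) = 8·(3·3^j + 5^j) − 15·(3·3^{j−1} + 5^{j−1}) = 3·(8·3 − 15)3^{j−1} + (8·5 − 15)5^{j−1} = 27·3^{j−1} + 25·5^{j−1} = 3·3^{j+1} + 5^{j+1}.
Hence u(k) = 3·3^k + 5^k for every k ≥ 1, by strong induction.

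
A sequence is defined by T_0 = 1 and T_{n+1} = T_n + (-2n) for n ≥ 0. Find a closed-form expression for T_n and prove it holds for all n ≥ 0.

Claim: T_n = -n^2 + n + 1.

Base case: T_0 = 1, and -0^2 + 0 + 1 = 1.
Assume T_k = -k^2 + k + 1.
Then T_{k+1} = T_k + (-2k) = (-k^2 + k + 1) + (-2k) = -k^2 − k + 1,
and -(k+1)^2 + (k+1) + 1 = -k^2 − k + 1.
Hence T_n = -n^2 + n + 1 for every n ≥ 0, by induction.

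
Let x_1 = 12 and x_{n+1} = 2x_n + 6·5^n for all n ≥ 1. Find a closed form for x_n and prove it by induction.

Claim: x_n = 2^n + 2·5^n.

Base case: x_1 = 12, and 2^1 + 2·5^1 = 2 + 10 = 12.
Assume x_j = 2^j + 2·5^j for some j ≥ 1.
Then x_{j+1} = 2x_j + 6·5^j = 2·(2^j + 2·5^j) + 6·5^j = 2^{j+1} + 4·5^j + 6·5^j = 2^{j+1} + 10·5^j = 2^{j+1} + 2·5^{j+1}.
So the formula holds for j+1, and by induction x_n = 2^n + 2·5^n for all n ≥ 1.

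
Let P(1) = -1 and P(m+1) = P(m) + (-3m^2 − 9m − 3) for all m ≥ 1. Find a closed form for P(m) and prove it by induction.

Claim: P(m) = -m^3 − 3m^2 + m + 2.

Base case: P(1) = -1, and -1^3 − 3·1^2 + 1 + 2 = -1.
Assume P(k) = -k^3 − 3k^2 + k + 2.
Then P(k+1) = P(k) + (-3k^2 − 9k − 3) = (-k^3 − 3k^2 + k + 2) + (-3k^2 − 9k − 3) = -k^3 − 6k^2 − 8k − 1,
and -(k+1)^3 − 3·(k+1)^2 + (k+1) + 2 = -k^3 − 6k^2 − 8k − 1.
By induction, P(m) = -m^3 − 3m^2 + m + 2 for all m ≥ 1.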